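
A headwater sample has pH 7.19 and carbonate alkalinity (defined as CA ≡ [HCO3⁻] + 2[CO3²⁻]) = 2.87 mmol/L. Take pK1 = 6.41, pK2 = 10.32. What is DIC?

DIC = 3.34 mmol/L

CA = [HCO3⁻] + 2[CO3²⁻] = (α₁ + 2α₂)·DIC
At pH 7.19: [H⁺]/K1 = 10^-0.78 = 0.16596, K2/[H⁺] = 10^-3.13 = 0.00074131
α₁ = 1/(1 + 0.16596 + 0.00074131) = 1/1.1667 = 0.8571; α₂ = α₁·K2/[H⁺] = 0.0006354
α₁ + 2α₂ = 0.8584
DIC = CA / (α₁ + 2α₂) = 2.87 / 0.8584 = 3.34 mmol/L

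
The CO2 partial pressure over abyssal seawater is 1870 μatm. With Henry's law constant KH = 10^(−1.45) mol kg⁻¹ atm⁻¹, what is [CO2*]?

[CO2*] = 66.4 μmol/kg

KH = 10^(−1.45) = 3.548×10^-2 mol kg⁻¹ atm⁻¹
[CO2*] = KH · pCO2 = 3.548×10^-2 × 1870×10^-6 atm = 6.64×10^-5 mol/kg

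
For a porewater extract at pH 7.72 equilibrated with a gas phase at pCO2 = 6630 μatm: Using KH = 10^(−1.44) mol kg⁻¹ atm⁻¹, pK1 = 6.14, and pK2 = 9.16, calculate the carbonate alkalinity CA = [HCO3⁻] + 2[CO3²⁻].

CA = 9.82 mmol/kg

[CO2*] = KH · pCO2 = 10^(−1.44) × 6630×10^-6 = 2.407×10^-4 mol/kg
α₀ = 1/(1 + K1/[H⁺] + K1K2/[H⁺]²) = 1/(1 + 10^+1.58 + 10^+0.14) = 0.02475
DIC = [CO2*]/α₀ = 2.407×10^-4 / 0.02475 = 9.725 mmol/kg
CA = (α₁ + 2α₂)·DIC = (0.9411 + 2×0.03417) × 9.725 = 9.82 mmol/kg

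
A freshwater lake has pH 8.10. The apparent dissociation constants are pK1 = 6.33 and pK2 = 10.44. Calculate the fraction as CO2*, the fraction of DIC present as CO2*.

α₀ = 1 / (1 + K1/[H⁺] + K1K2/[H⁺]²) = 1 / (1 + 10^+1.77 + 10^-0.57)
   = 1 / (1 + 58.884 + 0.26915) = 1/60.154 = 0.01662

α₀ = 0.0166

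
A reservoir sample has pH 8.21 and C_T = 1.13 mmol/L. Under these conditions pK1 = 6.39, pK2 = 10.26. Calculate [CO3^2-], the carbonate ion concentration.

α₂ = 1 / (1 + [H⁺]/K2 + [H⁺]²/(K1K2)) = 1 / (1 + 10^+2.05 + 10^+0.23)
   = 1 / (1 + 112.20 + 1.6982) = 1/114.90 = 0.008703
[CO3²⁻] = α₂ × DIC = 0.008703 × 1.13 = 0.00983 mmol/L = 9.83 μmol/L

[CO3²⁻] = 9.83 μmol/L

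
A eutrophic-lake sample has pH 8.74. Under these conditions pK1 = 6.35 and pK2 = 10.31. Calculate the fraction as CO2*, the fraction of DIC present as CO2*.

α₀ = 0.00395

α₀ = 1 / (1 + K1/[H⁺] + K1K2/[H⁺]²) = 1 / (1 + 10^+2.39 + 10^+0.82)
   = 1 / (1 + 245.47 + 6.6069) = 1/253.08 = 0.003951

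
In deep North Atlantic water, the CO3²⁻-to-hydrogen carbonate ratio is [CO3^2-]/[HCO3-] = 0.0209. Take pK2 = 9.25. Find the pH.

From K2 = [H⁺][CO3^2-]/[HCO3-]:  pH = pK2 + log₁₀([CO3^2-]/[HCO3-])
log₁₀(0.0209) = -1.680
pH = 9.25 + (-1.680) = 7.57

pH = 7.57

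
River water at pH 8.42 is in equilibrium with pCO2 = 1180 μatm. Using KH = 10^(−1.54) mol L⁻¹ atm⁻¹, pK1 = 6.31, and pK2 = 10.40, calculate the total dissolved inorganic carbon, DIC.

DIC = 4.46 mmol/L

[CO2*] = KH · pCO2 = 10^(−1.54) × 1180×10^-6 = 3.403×10^-5 mol/L
α₀ = 1/(1 + K1/[H⁺] + K1K2/[H⁺]²) = 1/(1 + 10^+2.11 + 10^+0.13) = 0.007623
DIC = [CO2*]/α₀ = 3.403×10^-5 / 0.007623 = 4.46 mmol/L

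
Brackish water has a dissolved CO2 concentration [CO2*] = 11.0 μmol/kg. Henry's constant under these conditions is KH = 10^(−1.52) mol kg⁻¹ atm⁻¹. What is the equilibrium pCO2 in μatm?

pCO2 = 364 μatm

KH = 10^(−1.52) = 3.020×10^-2 mol kg⁻¹ atm⁻¹
pCO2 = [CO2*]/KH = 11.0×10^-6 / 3.020×10^-2 = 3.64×10^-4 atm = 364 μatm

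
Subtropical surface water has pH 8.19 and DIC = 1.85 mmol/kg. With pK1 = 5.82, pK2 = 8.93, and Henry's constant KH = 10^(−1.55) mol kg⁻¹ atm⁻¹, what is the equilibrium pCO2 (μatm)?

α₀ = 1 / (1 + K1/[H⁺] + K1K2/[H⁺]²) = 1 / (1 + 10^+2.37 + 10^+1.63)
   = 1 / (1 + 234.42 + 42.658) = 1/278.08 = 0.003596
[CO2*] = α₀ × DIC = 0.003596 × 1.85 = 0.006653 mmol/kg = 6.653 μmol/kg
pCO2 = [CO2*]/KH = 6.653×10^-6 / 2.818×10^-2 = 236 μatm

pCO2 = 236 μatm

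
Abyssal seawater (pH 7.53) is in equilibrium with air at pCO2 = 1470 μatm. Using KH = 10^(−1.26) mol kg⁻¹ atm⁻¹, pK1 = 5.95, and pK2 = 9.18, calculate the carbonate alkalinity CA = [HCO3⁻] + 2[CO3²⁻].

[CO2*] = KH · pCO2 = 10^(−1.26) × 1470×10^-6 = 8.078×10^-5 mol/kg
α₀ = 1/(1 + K1/[H⁺] + K1K2/[H⁺]²) = 1/(1 + 10^+1.58 + 10^-0.07) = 0.02508
DIC = [CO2*]/α₀ = 8.078×10^-5 / 0.02508 = 3.221 mmol/kg
CA = (α₁ + 2α₂)·DIC = (0.9536 + 2×0.02135) × 3.221 = 3.21 mmol/kg

CA = 3.21 mmol/kg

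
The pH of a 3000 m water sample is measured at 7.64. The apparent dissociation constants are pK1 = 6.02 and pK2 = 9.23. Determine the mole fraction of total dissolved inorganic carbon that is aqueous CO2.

α₀ = 1 / (1 + K1/[H⁺] + K1K2/[H⁺]²) = 1 / (1 + 10^+1.62 + 10^+0.03)
   = 1 / (1 + 41.687 + 1.0715) = 1/43.758 = 0.02285

α₀ = 0.0229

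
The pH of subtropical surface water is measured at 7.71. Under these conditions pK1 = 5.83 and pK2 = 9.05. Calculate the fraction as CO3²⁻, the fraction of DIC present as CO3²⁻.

α₂ = 1 / (1 + [H⁺]/K2 + [H⁺]²/(K1K2)) = 1 / (1 + 10^+1.34 + 10^-0.54)
   = 1 / (1 + 21.878 + 0.28840) = 1/23.166 = 0.04317

α₂ = 0.0432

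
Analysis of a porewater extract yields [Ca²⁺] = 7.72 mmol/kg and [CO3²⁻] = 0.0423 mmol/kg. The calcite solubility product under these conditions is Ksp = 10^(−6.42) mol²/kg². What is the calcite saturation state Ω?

Ω = 0.859

Ksp = 10^(−6.42) = 3.802×10^-7
Ω = [Ca²⁺][CO3²⁻]/Ksp = (7.72×10^-3)(0.0423×10^-3) / 3.802×10^-7 = 0.859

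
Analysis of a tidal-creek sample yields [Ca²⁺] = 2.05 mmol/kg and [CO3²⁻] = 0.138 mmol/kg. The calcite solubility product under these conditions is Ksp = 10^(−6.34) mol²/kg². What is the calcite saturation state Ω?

Ω = 0.619

Ksp = 10^(−6.34) = 4.571×10^-7
Ω = [Ca²⁺][CO3²⁻]/Ksp = (2.05×10^-3)(0.138×10^-3) / 4.571×10^-7 = 0.619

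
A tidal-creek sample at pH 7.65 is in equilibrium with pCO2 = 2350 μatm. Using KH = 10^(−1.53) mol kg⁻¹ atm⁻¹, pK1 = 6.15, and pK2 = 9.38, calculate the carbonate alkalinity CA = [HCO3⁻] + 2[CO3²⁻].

CA = 2.27 mmol/kg

[CO2*] = KH · pCO2 = 10^(−1.53) × 2350×10^-6 = 6.935×10^-5 mol/kg
α₀ = 1/(1 + K1/[H⁺] + K1K2/[H⁺]²) = 1/(1 + 10^+1.50 + 10^-0.23) = 0.03011
DIC = [CO2*]/α₀ = 6.935×10^-5 / 0.03011 = 2.303 mmol/kg
CA = (α₁ + 2α₂)·DIC = (0.9522 + 2×0.01773) × 2.303 = 2.27 mmol/kg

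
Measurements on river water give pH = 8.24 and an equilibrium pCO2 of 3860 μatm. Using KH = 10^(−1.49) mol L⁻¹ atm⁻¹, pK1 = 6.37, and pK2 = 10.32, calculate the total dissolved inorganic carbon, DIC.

DIC = 9.46 mmol/L

[CO2*] = KH · pCO2 = 10^(−1.49) × 3860×10^-6 = 1.249×10^-4 mol/L
α₀ = 1/(1 + K1/[H⁺] + K1K2/[H⁺]²) = 1/(1 + 10^+1.87 + 10^-0.21) = 0.01320
DIC = [CO2*]/α₀ = 1.249×10^-4 / 0.01320 = 9.46 mmol/L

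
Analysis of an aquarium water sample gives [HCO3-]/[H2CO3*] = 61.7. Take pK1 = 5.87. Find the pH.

pH = 7.66

From K1 = [H⁺][HCO3-]/[H2CO3*]:  pH = pK1 + log₁₀([HCO3-]/[H2CO3*])
log₁₀(61.7) = +1.790
pH = 5.87 + (+1.790) = 7.66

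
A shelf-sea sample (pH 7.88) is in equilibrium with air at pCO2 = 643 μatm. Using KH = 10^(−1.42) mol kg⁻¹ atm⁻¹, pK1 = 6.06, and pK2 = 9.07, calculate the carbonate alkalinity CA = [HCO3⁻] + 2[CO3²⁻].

[CO2*] = KH · pCO2 = 10^(−1.42) × 643×10^-6 = 2.445×10^-5 mol/kg
α₀ = 1/(1 + K1/[H⁺] + K1K2/[H⁺]²) = 1/(1 + 10^+1.82 + 10^+0.63) = 0.01402
DIC = [CO2*]/α₀ = 2.445×10^-5 / 0.01402 = 1.744 mmol/kg
CA = (α₁ + 2α₂)·DIC = (0.9262 + 2×0.05980) × 1.744 = 1.82 mmol/kg

CA = 1.82 mmol/kg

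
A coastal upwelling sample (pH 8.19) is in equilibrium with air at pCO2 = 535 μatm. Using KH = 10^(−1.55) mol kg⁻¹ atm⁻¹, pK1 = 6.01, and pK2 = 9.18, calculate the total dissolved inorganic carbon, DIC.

[CO2*] = KH · pCO2 = 10^(−1.55) × 535×10^-6 = 1.508×10^-5 mol/kg
α₀ = 1/(1 + K1/[H⁺] + K1K2/[H⁺]²) = 1/(1 + 10^+2.18 + 10^+1.19) = 0.005958
DIC = [CO2*]/α₀ = 1.508×10^-5 / 0.005958 = 2.53 mmol/kg

DIC = 2.53 mmol/kg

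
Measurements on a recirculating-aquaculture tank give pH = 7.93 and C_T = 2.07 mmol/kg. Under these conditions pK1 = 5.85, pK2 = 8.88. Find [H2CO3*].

[CO2*] = 15.4 μmol/kg

α₀ = 1 / (1 + K1/[H⁺] + K1K2/[H⁺]²) = 1 / (1 + 10^+2.08 + 10^+1.13)
   = 1 / (1 + 120.23 + 13.490) = 1/134.72 = 0.007423
[CO2*] = α₀ × DIC = 0.007423 × 2.07 = 0.0154 mmol/kg = 15.4 μmol/kg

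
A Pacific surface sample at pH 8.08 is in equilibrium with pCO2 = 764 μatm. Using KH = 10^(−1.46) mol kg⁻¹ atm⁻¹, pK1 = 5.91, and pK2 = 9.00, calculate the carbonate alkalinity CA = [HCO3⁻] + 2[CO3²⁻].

[CO2*] = KH · pCO2 = 10^(−1.46) × 764×10^-6 = 2.649×10^-5 mol/kg
α₀ = 1/(1 + K1/[H⁺] + K1K2/[H⁺]²) = 1/(1 + 10^+2.17 + 10^+1.25) = 0.005999
DIC = [CO2*]/α₀ = 2.649×10^-5 / 0.005999 = 4.416 mmol/kg
CA = (α₁ + 2α₂)·DIC = (0.8873 + 2×0.1067) × 4.416 = 4.86 mmol/kg

CA = 4.86 mmol/kg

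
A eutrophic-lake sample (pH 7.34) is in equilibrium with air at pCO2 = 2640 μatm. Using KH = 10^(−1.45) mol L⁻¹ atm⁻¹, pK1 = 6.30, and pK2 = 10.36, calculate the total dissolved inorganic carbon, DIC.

DIC = 1.12 mmol/L

[CO2*] = KH · pCO2 = 10^(−1.45) × 2640×10^-6 = 9.367×10^-5 mol/L
α₀ = 1/(1 + K1/[H⁺] + K1K2/[H⁺]²) = 1/(1 + 10^+1.04 + 10^-1.98) = 0.08351
DIC = [CO2*]/α₀ = 9.367×10^-5 / 0.08351 = 1.12 mmol/L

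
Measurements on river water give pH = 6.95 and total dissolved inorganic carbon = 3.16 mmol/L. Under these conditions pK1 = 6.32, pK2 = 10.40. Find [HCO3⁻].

[HCO3⁻] = 2.56 mmol/L

α₁ = 1 / (1 + [H⁺]/K1 + K2/[H⁺]) = 1 / (1 + 10^-0.63 + 10^-3.45)
   = 1 / (1 + 0.23442 + 0.00035481) = 1/1.2348 = 0.8099
[HCO3⁻] = α₁ × DIC = 0.8099 × 3.16 = 2.56 mmol/L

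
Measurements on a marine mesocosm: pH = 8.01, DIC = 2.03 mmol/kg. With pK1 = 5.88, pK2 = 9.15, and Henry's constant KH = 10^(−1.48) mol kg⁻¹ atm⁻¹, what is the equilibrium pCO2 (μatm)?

pCO2 = 421 μatm

α₀ = 1 / (1 + K1/[H⁺] + K1K2/[H⁺]²) = 1 / (1 + 10^+2.13 + 10^+0.99)
   = 1 / (1 + 134.90 + 9.7724) = 1/145.67 = 0.006865
[CO2*] = α₀ × DIC = 0.006865 × 2.03 = 0.01394 mmol/kg = 13.94 μmol/kg
pCO2 = [CO2*]/KH = 1.394×10^-5 / 3.311×10^-2 = 421 μatm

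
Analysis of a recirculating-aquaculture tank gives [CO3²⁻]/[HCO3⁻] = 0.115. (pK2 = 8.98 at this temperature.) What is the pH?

From K2 = [H⁺][CO3²⁻]/[HCO3⁻]:  pH = pK2 + log₁₀([CO3²⁻]/[HCO3⁻])
log₁₀(0.115) = -0.939
pH = 8.98 + (-0.939) = 8.04

pH = 8.04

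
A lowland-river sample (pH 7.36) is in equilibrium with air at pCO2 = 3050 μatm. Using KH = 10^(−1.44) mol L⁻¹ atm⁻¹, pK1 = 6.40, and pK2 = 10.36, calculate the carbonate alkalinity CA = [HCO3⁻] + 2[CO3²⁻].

CA = 1.01 mmol/L

[CO2*] = KH · pCO2 = 10^(−1.44) × 3050×10^-6 = 1.107×10^-4 mol/L
α₀ = 1/(1 + K1/[H⁺] + K1K2/[H⁺]²) = 1/(1 + 10^+0.96 + 10^-2.04) = 0.09872
DIC = [CO2*]/α₀ = 1.107×10^-4 / 0.09872 = 1.122 mmol/L
CA = (α₁ + 2α₂)·DIC = (0.9004 + 2×0.0009004) × 1.122 = 1.01 mmol/L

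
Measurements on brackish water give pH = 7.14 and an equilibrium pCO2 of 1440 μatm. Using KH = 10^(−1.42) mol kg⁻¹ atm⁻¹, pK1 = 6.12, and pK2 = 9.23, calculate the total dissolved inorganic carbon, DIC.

DIC = 0.633 mmol/kg

[CO2*] = KH · pCO2 = 10^(−1.42) × 1440×10^-6 = 5.475×10^-5 mol/kg
α₀ = 1/(1 + K1/[H⁺] + K1K2/[H⁺]²) = 1/(1 + 10^+1.02 + 10^-1.07) = 0.08653
DIC = [CO2*]/α₀ = 5.475×10^-5 / 0.08653 = 0.633 mmol/kg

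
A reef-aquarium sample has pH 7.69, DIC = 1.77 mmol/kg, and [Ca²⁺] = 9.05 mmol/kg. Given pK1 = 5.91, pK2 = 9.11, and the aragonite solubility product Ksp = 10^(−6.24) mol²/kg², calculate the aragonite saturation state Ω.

Ω = 1.00

α₂ = 1 / (1 + [H⁺]/K2 + [H⁺]²/(K1K2)) = 1 / (1 + 10^+1.42 + 10^-0.36)
   = 1 / (1 + 26.303 + 0.43652) = 1/27.739 = 0.03605
[CO3²⁻] = α₂ × DIC = 0.03605 × 1.77 = 0.06381 mmol/kg
Ksp = 10^(−6.24) = 5.754×10^-7
Ω = [Ca²⁺][CO3²⁻]/Ksp = (9.05×10^-3)(6.381×10^-5) / 5.754×10^-7 = 1.00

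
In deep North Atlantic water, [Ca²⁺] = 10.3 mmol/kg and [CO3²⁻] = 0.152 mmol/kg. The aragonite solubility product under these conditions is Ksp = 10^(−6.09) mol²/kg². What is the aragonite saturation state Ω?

Ksp = 10^(−6.09) = 8.128×10^-7
Ω = [Ca²⁺][CO3²⁻]/Ksp = (10.3×10^-3)(0.152×10^-3) / 8.128×10^-7 = 1.93

Ω = 1.93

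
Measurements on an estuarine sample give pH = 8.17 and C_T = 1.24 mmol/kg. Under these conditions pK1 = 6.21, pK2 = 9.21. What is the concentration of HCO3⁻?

α₁ = 1 / (1 + [H⁺]/K1 + K2/[H⁺]) = 1 / (1 + 10^-1.96 + 10^-1.04)
   = 1 / (1 + 0.010965 + 0.091201) = 1/1.1022 = 0.9073
[HCO3⁻] = α₁ × DIC = 0.9073 × 1.24 = 1.13 mmol/kg

[HCO3⁻] = 1.13 mmol/kg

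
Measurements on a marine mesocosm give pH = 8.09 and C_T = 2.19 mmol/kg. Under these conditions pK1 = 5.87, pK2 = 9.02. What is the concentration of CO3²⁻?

[CO3²⁻] = 0.229 mmol/kg

α₂ = 1 / (1 + [H⁺]/K2 + [H⁺]²/(K1K2)) = 1 / (1 + 10^+0.93 + 10^-1.29)
   = 1 / (1 + 8.5114 + 0.051286) = 1/9.5627 = 0.1046
[CO3²⁻] = α₂ × DIC = 0.1046 × 2.19 = 0.229 mmol/kg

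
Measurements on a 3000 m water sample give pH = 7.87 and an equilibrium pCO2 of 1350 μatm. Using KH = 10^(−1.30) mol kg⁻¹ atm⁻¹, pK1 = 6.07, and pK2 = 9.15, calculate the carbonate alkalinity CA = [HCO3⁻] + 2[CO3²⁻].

[CO2*] = KH · pCO2 = 10^(−1.30) × 1350×10^-6 = 6.766×10^-5 mol/kg
α₀ = 1/(1 + K1/[H⁺] + K1K2/[H⁺]²) = 1/(1 + 10^+1.80 + 10^+0.52) = 0.01484
DIC = [CO2*]/α₀ = 6.766×10^-5 / 0.01484 = 4.561 mmol/kg
CA = (α₁ + 2α₂)·DIC = (0.9360 + 2×0.04912) × 4.561 = 4.72 mmol/kg

CA = 4.72 mmol/kg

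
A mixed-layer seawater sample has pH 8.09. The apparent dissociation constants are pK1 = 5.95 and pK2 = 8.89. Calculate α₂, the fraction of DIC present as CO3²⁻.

α₂ = 1 / (1 + [H⁺]/K2 + [H⁺]²/(K1K2)) = 1 / (1 + 10^+0.80 + 10^-1.34)
   = 1 / (1 + 6.3096 + 0.045709) = 1/7.3553 = 0.1360

α₂ = 0.136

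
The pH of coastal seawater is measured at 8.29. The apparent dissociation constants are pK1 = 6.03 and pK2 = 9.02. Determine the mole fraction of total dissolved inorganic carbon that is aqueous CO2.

α₀ = 0.00461

α₀ = 1 / (1 + K1/[H⁺] + K1K2/[H⁺]²) = 1 / (1 + 10^+2.26 + 10^+1.53)
   = 1 / (1 + 181.97 + 33.884) = 1/216.85 = 0.004611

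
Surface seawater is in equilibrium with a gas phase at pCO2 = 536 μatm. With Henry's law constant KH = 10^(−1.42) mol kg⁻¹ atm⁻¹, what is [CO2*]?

KH = 10^(−1.42) = 3.802×10^-2 mol kg⁻¹ atm⁻¹
[CO2*] = KH · pCO2 = 3.802×10^-2 × 536×10^-6 atm = 2.04×10^-5 mol/kg

[CO2*] = 20.4 μmol/kg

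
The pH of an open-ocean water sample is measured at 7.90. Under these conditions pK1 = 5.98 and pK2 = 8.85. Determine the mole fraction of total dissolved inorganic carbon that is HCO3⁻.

α₁ = 1 / (1 + [H⁺]/K1 + K2/[H⁺]) = 1 / (1 + 10^-1.92 + 10^-0.95)
   = 1 / (1 + 0.012023 + 0.11220) = 1/1.1242 = 0.8895

α₁ = 0.890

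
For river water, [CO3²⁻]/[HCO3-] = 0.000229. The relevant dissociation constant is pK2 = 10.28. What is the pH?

pH = 6.64

From K2 = [H⁺][CO3²⁻]/[HCO3-]:  pH = pK2 + log₁₀([CO3²⁻]/[HCO3-])
log₁₀(0.000229) = -3.640
pH = 10.28 + (-3.640) = 6.64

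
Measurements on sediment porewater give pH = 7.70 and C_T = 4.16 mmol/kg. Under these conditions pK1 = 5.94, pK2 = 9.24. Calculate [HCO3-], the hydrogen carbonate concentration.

α₁ = 1 / (1 + [H⁺]/K1 + K2/[H⁺]) = 1 / (1 + 10^-1.76 + 10^-1.54)
   = 1 / (1 + 0.017378 + 0.028840) = 1/1.0462 = 0.9558
[HCO3⁻] = α₁ × DIC = 0.9558 × 4.16 = 3.98 mmol/kg

[HCO3⁻] = 3.98 mmol/kg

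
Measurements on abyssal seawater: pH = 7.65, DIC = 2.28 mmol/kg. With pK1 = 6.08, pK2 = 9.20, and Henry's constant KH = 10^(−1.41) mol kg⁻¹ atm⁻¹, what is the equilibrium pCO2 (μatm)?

pCO2 = 1500 μatm

α₀ = 1 / (1 + K1/[H⁺] + K1K2/[H⁺]²) = 1 / (1 + 10^+1.57 + 10^+0.02)
   = 1 / (1 + 37.154 + 1.0471) = 1/39.201 = 0.02551
[CO2*] = α₀ × DIC = 0.02551 × 2.28 = 0.05816 mmol/kg
pCO2 = [CO2*]/KH = 5.816×10^-5 / 3.890×10^-2 = 1500 μatm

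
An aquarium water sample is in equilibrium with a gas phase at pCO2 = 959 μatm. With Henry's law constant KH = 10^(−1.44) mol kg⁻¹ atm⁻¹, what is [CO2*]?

KH = 10^(−1.44) = 3.631×10^-2 mol kg⁻¹ atm⁻¹
[CO2*] = KH · pCO2 = 3.631×10^-2 × 959×10^-6 atm = 3.48×10^-5 mol/kg

[CO2*] = 34.8 μmol/kg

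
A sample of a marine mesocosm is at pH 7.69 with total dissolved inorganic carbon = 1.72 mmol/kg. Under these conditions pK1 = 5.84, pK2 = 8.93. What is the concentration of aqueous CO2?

α₀ = 1 / (1 + K1/[H⁺] + K1K2/[H⁺]²) = 1 / (1 + 10^+1.85 + 10^+0.61)
   = 1 / (1 + 70.795 + 4.0738) = 1/75.868 = 0.01318
[CO2*] = α₀ × DIC = 0.01318 × 1.72 = 0.0227 mmol/kg

[CO2*] = 0.0227 mmol/kg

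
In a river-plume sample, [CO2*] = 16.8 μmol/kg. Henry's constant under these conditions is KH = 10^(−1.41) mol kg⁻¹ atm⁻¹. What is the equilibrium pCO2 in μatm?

pCO2 = 432 μatm

KH = 10^(−1.41) = 3.890×10^-2 mol kg⁻¹ atm⁻¹
pCO2 = [CO2*]/KH = 16.8×10^-6 / 3.890×10^-2 = 4.32×10^-4 atm = 432 μatm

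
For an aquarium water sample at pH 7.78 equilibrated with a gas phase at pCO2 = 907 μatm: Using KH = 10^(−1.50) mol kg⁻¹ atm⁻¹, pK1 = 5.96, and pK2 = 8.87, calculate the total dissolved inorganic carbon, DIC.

[CO2*] = KH · pCO2 = 10^(−1.50) × 907×10^-6 = 2.868×10^-5 mol/kg
α₀ = 1/(1 + K1/[H⁺] + K1K2/[H⁺]²) = 1/(1 + 10^+1.82 + 10^+0.73) = 0.01380
DIC = [CO2*]/α₀ = 2.868×10^-5 / 0.01380 = 2.08 mmol/kg

DIC = 2.08 mmol/kg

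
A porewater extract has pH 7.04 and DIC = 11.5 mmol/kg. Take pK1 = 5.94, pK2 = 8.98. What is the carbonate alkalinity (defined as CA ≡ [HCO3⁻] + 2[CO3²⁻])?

CA = 10.8 mmol/kg

CA = [HCO3⁻] + 2[CO3²⁻] = (α₁ + 2α₂)·DIC
At pH 7.04: [H⁺]/K1 = 10^-1.10 = 0.079433, K2/[H⁺] = 10^-1.94 = 0.011482
α₁ = 1/(1 + 0.079433 + 0.011482) = 1/1.0909 = 0.9167; α₂ = α₁·K2/[H⁺] = 0.01052
α₁ + 2α₂ = 0.9377
CA = 0.9377 × 11.5 = 10.8 mmol/kg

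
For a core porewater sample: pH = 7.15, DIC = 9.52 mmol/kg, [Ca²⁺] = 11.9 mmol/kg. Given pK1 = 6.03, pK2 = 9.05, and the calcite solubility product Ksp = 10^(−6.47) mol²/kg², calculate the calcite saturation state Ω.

Ω = 3.87

α₂ = 1 / (1 + [H⁺]/K2 + [H⁺]²/(K1K2)) = 1 / (1 + 10^+1.90 + 10^+0.78)
   = 1 / (1 + 79.433 + 6.0256) = 1/86.458 = 0.01157
[CO3²⁻] = α₂ × DIC = 0.01157 × 9.52 = 0.1101 mmol/kg
Ksp = 10^(−6.47) = 3.388×10^-7
Ω = [Ca²⁺][CO3²⁻]/Ksp = (11.9×10^-3)(1.101×10^-4) / 3.388×10^-7 = 3.87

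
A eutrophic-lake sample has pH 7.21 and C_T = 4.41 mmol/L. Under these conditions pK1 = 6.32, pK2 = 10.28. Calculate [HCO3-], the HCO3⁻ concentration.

[HCO3⁻] = 3.90 mmol/L

α₁ = 1 / (1 + [H⁺]/K1 + K2/[H⁺]) = 1 / (1 + 10^-0.89 + 10^-3.07)
   = 1 / (1 + 0.12882 + 0.00085114) = 1/1.1297 = 0.8852
[HCO3⁻] = α₁ × DIC = 0.8852 × 4.41 = 3.90 mmol/L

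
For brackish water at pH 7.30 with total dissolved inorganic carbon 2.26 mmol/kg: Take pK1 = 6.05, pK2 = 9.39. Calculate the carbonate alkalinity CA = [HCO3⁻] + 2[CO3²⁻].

CA = 2.16 mmol/kg

CA = [HCO3⁻] + 2[CO3²⁻] = (α₁ + 2α₂)·DIC
At pH 7.30: [H⁺]/K1 = 10^-1.25 = 0.056234, K2/[H⁺] = 10^-2.09 = 0.0081283
α₁ = 1/(1 + 0.056234 + 0.0081283) = 1/1.0644 = 0.9395; α₂ = α₁·K2/[H⁺] = 0.007637
α₁ + 2α₂ = 0.9548
CA = 0.9548 × 2.26 = 2.16 mmol/kg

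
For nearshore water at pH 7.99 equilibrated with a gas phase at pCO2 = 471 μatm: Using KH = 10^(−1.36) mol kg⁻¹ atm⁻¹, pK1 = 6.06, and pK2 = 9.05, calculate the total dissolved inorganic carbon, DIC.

[CO2*] = KH · pCO2 = 10^(−1.36) × 471×10^-6 = 2.056×10^-5 mol/kg
α₀ = 1/(1 + K1/[H⁺] + K1K2/[H⁺]²) = 1/(1 + 10^+1.93 + 10^+0.87) = 0.01069
DIC = [CO2*]/α₀ = 2.056×10^-5 / 0.01069 = 1.92 mmol/kg

DIC = 1.92 mmol/kg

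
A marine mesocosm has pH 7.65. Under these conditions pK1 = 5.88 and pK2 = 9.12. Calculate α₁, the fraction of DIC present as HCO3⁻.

α₁ = 0.952

α₁ = 1 / (1 + [H⁺]/K1 + K2/[H⁺]) = 1 / (1 + 10^-1.77 + 10^-1.47)
   = 1 / (1 + 0.016982 + 0.033884) = 1/1.0509 = 0.9516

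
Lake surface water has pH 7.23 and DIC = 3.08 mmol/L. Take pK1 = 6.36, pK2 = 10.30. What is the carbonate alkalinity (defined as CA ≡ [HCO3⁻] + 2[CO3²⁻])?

CA = [HCO3⁻] + 2[CO3²⁻] = (α₁ + 2α₂)·DIC
At pH 7.23: [H⁺]/K1 = 10^-0.87 = 0.13490, K2/[H⁺] = 10^-3.07 = 0.00085114
α₁ = 1/(1 + 0.13490 + 0.00085114) = 1/1.1357 = 0.8805; α₂ = α₁·K2/[H⁺] = 0.0007494
α₁ + 2α₂ = 0.8820
CA = 0.8820 × 3.08 = 2.72 mmol/L

CA = 2.72 mmol/L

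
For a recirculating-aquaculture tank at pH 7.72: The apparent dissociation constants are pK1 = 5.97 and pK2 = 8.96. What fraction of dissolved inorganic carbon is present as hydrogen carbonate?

α₁ = 1 / (1 + [H⁺]/K1 + K2/[H⁺]) = 1 / (1 + 10^-1.75 + 10^-1.24)
   = 1 / (1 + 0.017783 + 0.057544) = 1/1.0753 = 0.9299

α₁ = 0.930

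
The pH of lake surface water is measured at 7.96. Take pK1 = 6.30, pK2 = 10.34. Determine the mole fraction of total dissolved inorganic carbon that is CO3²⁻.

α₂ = 0.00406

α₂ = 1 / (1 + [H⁺]/K2 + [H⁺]²/(K1K2)) = 1 / (1 + 10^+2.38 + 10^+0.72)
   = 1 / (1 + 239.88 + 5.2481) = 1/246.13 = 0.004063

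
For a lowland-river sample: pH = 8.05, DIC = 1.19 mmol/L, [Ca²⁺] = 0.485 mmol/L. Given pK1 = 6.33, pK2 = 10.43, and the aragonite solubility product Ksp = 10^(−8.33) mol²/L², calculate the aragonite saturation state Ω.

α₂ = 1 / (1 + [H⁺]/K2 + [H⁺]²/(K1K2)) = 1 / (1 + 10^+2.38 + 10^+0.66)
   = 1 / (1 + 239.88 + 4.5709) = 1/245.45 = 0.004074
[CO3²⁻] = α₂ × DIC = 0.004074 × 1.19 = 0.004848 mmol/L = 4.848 μmol/L
Ksp = 10^(−8.33) = 4.677×10^-9
Ω = [Ca²⁺][CO3²⁻]/Ksp = (0.485×10^-3)(4.848×10^-6) / 4.677×10^-9 = 0.503

Ω = 0.503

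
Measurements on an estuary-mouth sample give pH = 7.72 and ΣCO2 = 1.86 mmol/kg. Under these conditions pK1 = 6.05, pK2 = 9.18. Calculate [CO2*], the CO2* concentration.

[CO2*] = 0.0377 mmol/kg

α₀ = 1 / (1 + K1/[H⁺] + K1K2/[H⁺]²) = 1 / (1 + 10^+1.67 + 10^+0.21)
   = 1 / (1 + 46.774 + 1.6218) = 1/49.395 = 0.02024
[CO2*] = α₀ × DIC = 0.02024 × 1.86 = 0.0377 mmol/kg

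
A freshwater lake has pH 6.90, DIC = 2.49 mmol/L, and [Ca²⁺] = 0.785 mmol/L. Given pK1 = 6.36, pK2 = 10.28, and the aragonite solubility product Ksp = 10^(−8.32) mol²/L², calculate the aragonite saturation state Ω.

Ω = 0.132

α₂ = 1 / (1 + [H⁺]/K2 + [H⁺]²/(K1K2)) = 1 / (1 + 10^+3.38 + 10^+2.84)
   = 1 / (1 + 2398.8 + 691.83) = 1/3091.7 = 0.0003235
[CO3²⁻] = α₂ × DIC = 0.0003235 × 2.49 = 0.0008054 mmol/L = 0.8054 μmol/L
Ksp = 10^(−8.32) = 4.786×10^-9
Ω = [Ca²⁺][CO3²⁻]/Ksp = (0.785×10^-3)(8.054×10^-7) / 4.786×10^-9 = 0.132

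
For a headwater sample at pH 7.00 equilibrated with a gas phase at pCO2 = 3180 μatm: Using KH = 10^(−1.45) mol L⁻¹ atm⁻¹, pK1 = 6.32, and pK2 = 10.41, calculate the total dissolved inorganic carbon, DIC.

DIC = 0.653 mmol/L

[CO2*] = KH · pCO2 = 10^(−1.45) × 3180×10^-6 = 1.128×10^-4 mol/L
α₀ = 1/(1 + K1/[H⁺] + K1K2/[H⁺]²) = 1/(1 + 10^+0.68 + 10^-2.73) = 0.1728
DIC = [CO2*]/α₀ = 1.128×10^-4 / 0.1728 = 0.653 mmol/L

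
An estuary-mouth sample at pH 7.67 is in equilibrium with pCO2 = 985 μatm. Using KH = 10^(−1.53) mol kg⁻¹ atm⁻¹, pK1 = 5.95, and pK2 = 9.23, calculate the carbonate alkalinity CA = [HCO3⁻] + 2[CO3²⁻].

CA = 1.61 mmol/kg

[CO2*] = KH · pCO2 = 10^(−1.53) × 985×10^-6 = 2.907×10^-5 mol/kg
α₀ = 1/(1 + K1/[H⁺] + K1K2/[H⁺]²) = 1/(1 + 10^+1.72 + 10^+0.16) = 0.01821
DIC = [CO2*]/α₀ = 2.907×10^-5 / 0.01821 = 1.597 mmol/kg
CA = (α₁ + 2α₂)·DIC = (0.9555 + 2×0.02632) × 1.597 = 1.61 mmol/kg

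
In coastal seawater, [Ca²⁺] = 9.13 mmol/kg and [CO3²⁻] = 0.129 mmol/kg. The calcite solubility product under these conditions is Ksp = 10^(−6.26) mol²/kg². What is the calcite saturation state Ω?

Ω = 2.14

Ksp = 10^(−6.26) = 5.495×10^-7
Ω = [Ca²⁺][CO3²⁻]/Ksp = (9.13×10^-3)(0.129×10^-3) / 5.495×10^-7 = 2.14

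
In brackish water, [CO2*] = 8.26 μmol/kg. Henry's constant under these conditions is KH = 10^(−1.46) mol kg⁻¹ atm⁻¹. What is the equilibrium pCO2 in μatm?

pCO2 = 238 μatm

KH = 10^(−1.46) = 3.467×10^-2 mol kg⁻¹ atm⁻¹
pCO2 = [CO2*]/KH = 8.26×10^-6 / 3.467×10^-2 = 2.38×10^-4 atm = 238 μatm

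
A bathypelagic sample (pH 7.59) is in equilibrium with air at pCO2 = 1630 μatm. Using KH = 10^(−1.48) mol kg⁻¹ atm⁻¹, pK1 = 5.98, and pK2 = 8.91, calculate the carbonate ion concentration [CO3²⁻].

[CO3²⁻] = 0.105 mmol/kg

[CO2*] = KH · pCO2 = 10^(−1.48) × 1630×10^-6 = 5.397×10^-5 mol/kg
α₀ = 1/(1 + K1/[H⁺] + K1K2/[H⁺]²) = 1/(1 + 10^+1.61 + 10^+0.29) = 0.02289
DIC = [CO2*]/α₀ = 5.397×10^-5 / 0.02289 = 2.358 mmol/kg
[CO3²⁻] = α₂·DIC; α₂ = 0.04463, so [CO3²⁻] = 0.04463 × 2.358 = 0.105 mmol/kg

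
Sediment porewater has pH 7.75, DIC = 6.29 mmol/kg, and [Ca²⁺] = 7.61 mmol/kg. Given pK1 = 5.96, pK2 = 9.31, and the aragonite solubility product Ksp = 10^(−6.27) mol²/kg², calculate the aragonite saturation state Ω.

α₂ = 1 / (1 + [H⁺]/K2 + [H⁺]²/(K1K2)) = 1 / (1 + 10^+1.56 + 10^-0.23)
   = 1 / (1 + 36.308 + 0.58884) = 1/37.897 = 0.02639
[CO3²⁻] = α₂ × DIC = 0.02639 × 6.29 = 0.1660 mmol/kg
Ksp = 10^(−6.27) = 5.370×10^-7
Ω = [Ca²⁺][CO3²⁻]/Ksp = (7.61×10^-3)(1.660×10^-4) / 5.370×10^-7 = 2.35

Ω = 2.35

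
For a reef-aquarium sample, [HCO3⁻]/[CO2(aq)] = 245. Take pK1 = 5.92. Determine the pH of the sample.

pH = 8.31

From K1 = [H⁺][HCO3⁻]/[CO2(aq)]:  pH = pK1 + log₁₀([HCO3⁻]/[CO2(aq)])
log₁₀(245) = +2.389
pH = 5.92 + (+2.389) = 8.31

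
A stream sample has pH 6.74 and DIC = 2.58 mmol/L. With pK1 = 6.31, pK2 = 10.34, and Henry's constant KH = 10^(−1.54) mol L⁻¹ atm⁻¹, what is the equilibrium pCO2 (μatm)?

pCO2 = 2.42×10^4 μatm

α₀ = 1 / (1 + K1/[H⁺] + K1K2/[H⁺]²) = 1 / (1 + 10^+0.43 + 10^-3.17)
   = 1 / (1 + 2.6915 + 0.00067608) = 1/3.6922 = 0.2708
[CO2*] = α₀ × DIC = 0.2708 × 2.58 = 0.6988 mmol/L
pCO2 = [CO2*]/KH = 6.988×10^-4 / 2.884×10^-2 = 2.42×10^4 μatm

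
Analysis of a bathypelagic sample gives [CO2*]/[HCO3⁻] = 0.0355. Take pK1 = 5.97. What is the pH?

From K1 = [H⁺][HCO3⁻]/[CO2*]:  pH = pK1 − log₁₀([CO2*]/[HCO3⁻])
log₁₀(0.0355) = -1.450
pH = 5.97 − (-1.450) = 7.42

pH = 7.42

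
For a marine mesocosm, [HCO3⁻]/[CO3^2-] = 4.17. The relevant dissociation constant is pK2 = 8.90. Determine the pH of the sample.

From K2 = [H⁺][CO3^2-]/[HCO3⁻]:  pH = pK2 − log₁₀([HCO3⁻]/[CO3^2-])
log₁₀(4.17) = +0.620
pH = 8.90 − (+0.620) = 8.28

pH = 8.28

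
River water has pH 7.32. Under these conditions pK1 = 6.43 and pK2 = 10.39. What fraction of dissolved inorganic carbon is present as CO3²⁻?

α₂ = 0.000753

α₂ = 1 / (1 + [H⁺]/K2 + [H⁺]²/(K1K2)) = 1 / (1 + 10^+3.07 + 10^+2.18)
   = 1 / (1 + 1174.9 + 151.36) = 1/1327.3 = 0.0007534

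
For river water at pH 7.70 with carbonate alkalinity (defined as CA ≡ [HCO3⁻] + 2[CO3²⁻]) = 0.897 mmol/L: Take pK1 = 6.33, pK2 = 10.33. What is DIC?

DIC = 0.933 mmol/L

CA = [HCO3⁻] + 2[CO3²⁻] = (α₁ + 2α₂)·DIC
At pH 7.70: [H⁺]/K1 = 10^-1.37 = 0.042658, K2/[H⁺] = 10^-2.63 = 0.0023442
α₁ = 1/(1 + 0.042658 + 0.0023442) = 1/1.0450 = 0.9569; α₂ = α₁·K2/[H⁺] = 0.002243
α₁ + 2α₂ = 0.9614
DIC = CA / (α₁ + 2α₂) = 0.897 / 0.9614 = 0.933 mmol/L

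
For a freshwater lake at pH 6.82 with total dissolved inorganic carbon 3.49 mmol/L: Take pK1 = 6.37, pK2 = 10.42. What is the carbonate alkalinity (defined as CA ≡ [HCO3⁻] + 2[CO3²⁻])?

CA = [HCO3⁻] + 2[CO3²⁻] = (α₁ + 2α₂)·DIC
At pH 6.82: [H⁺]/K1 = 10^-0.45 = 0.35481, K2/[H⁺] = 10^-3.60 = 0.00025119
α₁ = 1/(1 + 0.35481 + 0.00025119) = 1/1.3551 = 0.7380; α₂ = α₁·K2/[H⁺] = 0.0001854
α₁ + 2α₂ = 0.7383
CA = 0.7383 × 3.49 = 2.58 mmol/L

CA = 2.58 mmol/L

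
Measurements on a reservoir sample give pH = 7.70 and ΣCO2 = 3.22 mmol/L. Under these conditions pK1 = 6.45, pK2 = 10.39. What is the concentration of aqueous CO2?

α₀ = 1 / (1 + K1/[H⁺] + K1K2/[H⁺]²) = 1 / (1 + 10^+1.25 + 10^-1.44)
   = 1 / (1 + 17.783 + 0.036308) = 1/18.819 = 0.05314
[CO2*] = α₀ × DIC = 0.05314 × 3.22 = 0.171 mmol/L

[CO2*] = 0.171 mmol/L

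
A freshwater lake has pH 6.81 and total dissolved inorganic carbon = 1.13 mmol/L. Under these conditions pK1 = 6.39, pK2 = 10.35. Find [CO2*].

[CO2*] = 0.311 mmol/L

α₀ = 1 / (1 + K1/[H⁺] + K1K2/[H⁺]²) = 1 / (1 + 10^+0.42 + 10^-3.12)
   = 1 / (1 + 2.6303 + 0.00075858) = 1/3.6310 = 0.2754
[CO2*] = α₀ × DIC = 0.2754 × 1.13 = 0.311 mmol/L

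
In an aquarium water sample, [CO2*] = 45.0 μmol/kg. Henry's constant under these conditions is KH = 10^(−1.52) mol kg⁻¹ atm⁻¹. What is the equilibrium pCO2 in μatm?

pCO2 = 1490 μatm

KH = 10^(−1.52) = 3.020×10^-2 mol kg⁻¹ atm⁻¹
pCO2 = [CO2*]/KH = 45.0×10^-6 / 3.020×10^-2 = 1.49×10^-3 atm = 1490 μatm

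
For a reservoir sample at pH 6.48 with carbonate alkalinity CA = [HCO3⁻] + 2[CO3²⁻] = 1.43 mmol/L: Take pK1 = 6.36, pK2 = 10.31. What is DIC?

CA = [HCO3⁻] + 2[CO3²⁻] = (α₁ + 2α₂)·DIC
At pH 6.48: [H⁺]/K1 = 10^-0.12 = 0.75858, K2/[H⁺] = 10^-3.83 = 0.00014791
α₁ = 1/(1 + 0.75858 + 0.00014791) = 1/1.7587 = 0.5686; α₂ = α₁·K2/[H⁺] = 8.410×10^-5
α₁ + 2α₂ = 0.5688
DIC = CA / (α₁ + 2α₂) = 1.43 / 0.5688 = 2.51 mmol/L

DIC = 2.51 mmol/L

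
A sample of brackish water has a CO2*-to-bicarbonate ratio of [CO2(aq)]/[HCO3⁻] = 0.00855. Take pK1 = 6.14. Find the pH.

pH = 8.21

From K1 = [H⁺][HCO3⁻]/[CO2(aq)]:  pH = pK1 − log₁₀([CO2(aq)]/[HCO3⁻])
log₁₀(0.00855) = -2.068
pH = 6.14 − (-2.068) = 8.21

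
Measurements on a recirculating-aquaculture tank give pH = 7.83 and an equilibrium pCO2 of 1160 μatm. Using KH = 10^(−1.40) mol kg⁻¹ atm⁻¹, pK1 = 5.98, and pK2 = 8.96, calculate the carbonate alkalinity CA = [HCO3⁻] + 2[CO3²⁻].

[CO2*] = KH · pCO2 = 10^(−1.40) × 1160×10^-6 = 4.618×10^-5 mol/kg
α₀ = 1/(1 + K1/[H⁺] + K1K2/[H⁺]²) = 1/(1 + 10^+1.85 + 10^+0.72) = 0.01298
DIC = [CO2*]/α₀ = 4.618×10^-5 / 0.01298 = 3.558 mmol/kg
CA = (α₁ + 2α₂)·DIC = (0.9189 + 2×0.06812) × 3.558 = 3.75 mmol/kg

CA = 3.75 mmol/kg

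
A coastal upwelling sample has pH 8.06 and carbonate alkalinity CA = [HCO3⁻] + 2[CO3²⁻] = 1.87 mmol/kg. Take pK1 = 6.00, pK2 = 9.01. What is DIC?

CA = [HCO3⁻] + 2[CO3²⁻] = (α₁ + 2α₂)·DIC
At pH 8.06: [H⁺]/K1 = 10^-2.06 = 0.0087096, K2/[H⁺] = 10^-0.95 = 0.11220
α₁ = 1/(1 + 0.0087096 + 0.11220) = 1/1.1209 = 0.8921; α₂ = α₁·K2/[H⁺] = 0.1001
α₁ + 2α₂ = 1.0923
DIC = CA / (α₁ + 2α₂) = 1.87 / 1.0923 = 1.71 mmol/kg

DIC = 1.71 mmol/kg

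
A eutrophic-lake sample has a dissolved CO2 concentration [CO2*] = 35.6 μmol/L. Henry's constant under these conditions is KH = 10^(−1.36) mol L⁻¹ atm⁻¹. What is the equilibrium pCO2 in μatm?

pCO2 = 816 μatm

KH = 10^(−1.36) = 4.365×10^-2 mol L⁻¹ atm⁻¹
pCO2 = [CO2*]/KH = 35.6×10^-6 / 4.365×10^-2 = 8.16×10^-4 atm = 816 μatm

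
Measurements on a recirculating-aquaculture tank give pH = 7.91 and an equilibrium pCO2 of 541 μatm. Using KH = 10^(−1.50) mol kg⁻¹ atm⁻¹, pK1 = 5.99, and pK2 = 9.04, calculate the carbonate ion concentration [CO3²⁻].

[CO2*] = KH · pCO2 = 10^(−1.50) × 541×10^-6 = 1.711×10^-5 mol/kg
α₀ = 1/(1 + K1/[H⁺] + K1K2/[H⁺]²) = 1/(1 + 10^+1.92 + 10^+0.79) = 0.01107
DIC = [CO2*]/α₀ = 1.711×10^-5 / 0.01107 = 1.546 mmol/kg
[CO3²⁻] = α₂·DIC; α₂ = 0.06825, so [CO3²⁻] = 0.06825 × 1.546 = 0.105 mmol/kg

[CO3²⁻] = 0.105 mmol/kg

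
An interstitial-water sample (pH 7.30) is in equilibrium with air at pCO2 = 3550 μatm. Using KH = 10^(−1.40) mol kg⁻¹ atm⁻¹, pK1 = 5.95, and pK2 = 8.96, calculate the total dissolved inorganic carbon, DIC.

DIC = 3.37 mmol/kg

[CO2*] = KH · pCO2 = 10^(−1.40) × 3550×10^-6 = 1.413×10^-4 mol/kg
α₀ = 1/(1 + K1/[H⁺] + K1K2/[H⁺]²) = 1/(1 + 10^+1.35 + 10^-0.31) = 0.04188
DIC = [CO2*]/α₀ = 1.413×10^-4 / 0.04188 = 3.37 mmol/kg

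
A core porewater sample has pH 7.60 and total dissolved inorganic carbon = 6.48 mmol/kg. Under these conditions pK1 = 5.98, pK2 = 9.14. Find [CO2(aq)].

α₀ = 1 / (1 + K1/[H⁺] + K1K2/[H⁺]²) = 1 / (1 + 10^+1.62 + 10^+0.08)
   = 1 / (1 + 41.687 + 1.2023) = 1/43.889 = 0.02278
[CO2*] = α₀ × DIC = 0.02278 × 6.48 = 0.148 mmol/kg

[CO2*] = 0.148 mmol/kg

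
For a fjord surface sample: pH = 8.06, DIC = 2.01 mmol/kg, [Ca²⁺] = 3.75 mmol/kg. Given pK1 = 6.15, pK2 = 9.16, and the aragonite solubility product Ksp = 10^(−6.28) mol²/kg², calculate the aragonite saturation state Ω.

α₂ = 1 / (1 + [H⁺]/K2 + [H⁺]²/(K1K2)) = 1 / (1 + 10^+1.10 + 10^-0.81)
   = 1 / (1 + 12.589 + 0.15488) = 1/13.744 = 0.07276
[CO3²⁻] = α₂ × DIC = 0.07276 × 2.01 = 0.1462 mmol/kg
Ksp = 10^(−6.28) = 5.248×10^-7
Ω = [Ca²⁺][CO3²⁻]/Ksp = (3.75×10^-3)(1.462×10^-4) / 5.248×10^-7 = 1.04

Ω = 1.04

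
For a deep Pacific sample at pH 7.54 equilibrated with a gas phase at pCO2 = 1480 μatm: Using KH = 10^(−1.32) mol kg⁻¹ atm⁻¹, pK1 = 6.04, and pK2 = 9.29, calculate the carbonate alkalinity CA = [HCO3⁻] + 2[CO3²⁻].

[CO2*] = KH · pCO2 = 10^(−1.32) × 1480×10^-6 = 7.084×10^-5 mol/kg
α₀ = 1/(1 + K1/[H⁺] + K1K2/[H⁺]²) = 1/(1 + 10^+1.50 + 10^-0.25) = 0.03013
DIC = [CO2*]/α₀ = 7.084×10^-5 / 0.03013 = 2.351 mmol/kg
CA = (α₁ + 2α₂)·DIC = (0.9529 + 2×0.01695) × 2.351 = 2.32 mmol/kg

CA = 2.32 mmol/kg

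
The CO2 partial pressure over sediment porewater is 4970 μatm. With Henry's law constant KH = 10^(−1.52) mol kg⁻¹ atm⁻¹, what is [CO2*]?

KH = 10^(−1.52) = 3.020×10^-2 mol kg⁻¹ atm⁻¹
[CO2*] = KH · pCO2 = 3.020×10^-2 × 4970×10^-6 atm = 1.50×10^-4 mol/kg

[CO2*] = 150 μmol/kg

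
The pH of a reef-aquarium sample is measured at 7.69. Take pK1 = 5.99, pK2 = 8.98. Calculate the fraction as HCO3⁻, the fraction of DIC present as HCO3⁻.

α₁ = 0.933

α₁ = 1 / (1 + [H⁺]/K1 + K2/[H⁺]) = 1 / (1 + 10^-1.70 + 10^-1.29)
   = 1 / (1 + 0.019953 + 0.051286) = 1/1.0712 = 0.9335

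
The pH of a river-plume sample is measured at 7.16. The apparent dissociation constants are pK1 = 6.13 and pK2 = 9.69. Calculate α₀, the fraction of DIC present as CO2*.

α₀ = 0.0851

α₀ = 1 / (1 + K1/[H⁺] + K1K2/[H⁺]²) = 1 / (1 + 10^+1.03 + 10^-1.50)
   = 1 / (1 + 10.715 + 0.031623) = 1/11.747 = 0.08513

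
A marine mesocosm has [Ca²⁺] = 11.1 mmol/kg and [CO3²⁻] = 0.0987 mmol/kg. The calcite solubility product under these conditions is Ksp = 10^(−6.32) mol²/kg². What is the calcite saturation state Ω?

Ω = 2.29

Ksp = 10^(−6.32) = 4.786×10^-7
Ω = [Ca²⁺][CO3²⁻]/Ksp = (11.1×10^-3)(0.0987×10^-3) / 4.786×10^-7 = 2.29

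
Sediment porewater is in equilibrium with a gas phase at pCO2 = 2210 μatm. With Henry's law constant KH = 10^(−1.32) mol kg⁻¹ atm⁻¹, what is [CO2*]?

[CO2*] = 106 μmol/kg

KH = 10^(−1.32) = 4.786×10^-2 mol kg⁻¹ atm⁻¹
[CO2*] = KH · pCO2 = 4.786×10^-2 × 2210×10^-6 atm = 1.06×10^-4 mol/kg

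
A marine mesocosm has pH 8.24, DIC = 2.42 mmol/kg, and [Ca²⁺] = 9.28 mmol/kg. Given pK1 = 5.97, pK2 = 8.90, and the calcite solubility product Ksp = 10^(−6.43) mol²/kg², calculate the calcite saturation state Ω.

α₂ = 1 / (1 + [H⁺]/K2 + [H⁺]²/(K1K2)) = 1 / (1 + 10^+0.66 + 10^-1.61)
   = 1 / (1 + 4.5709 + 0.024547) = 1/5.5954 = 0.1787
[CO3²⁻] = α₂ × DIC = 0.1787 × 2.42 = 0.4325 mmol/kg
Ksp = 10^(−6.43) = 3.715×10^-7
Ω = [Ca²⁺][CO3²⁻]/Ksp = (9.28×10^-3)(4.325×10^-4) / 3.715×10^-7 = 10.8

Ω = 10.8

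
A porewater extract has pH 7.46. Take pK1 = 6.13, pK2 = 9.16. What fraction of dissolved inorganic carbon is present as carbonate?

α₂ = 1 / (1 + [H⁺]/K2 + [H⁺]²/(K1K2)) = 1 / (1 + 10^+1.70 + 10^+0.37)
   = 1 / (1 + 50.119 + 2.3442) = 1/53.463 = 0.01870

α₂ = 0.0187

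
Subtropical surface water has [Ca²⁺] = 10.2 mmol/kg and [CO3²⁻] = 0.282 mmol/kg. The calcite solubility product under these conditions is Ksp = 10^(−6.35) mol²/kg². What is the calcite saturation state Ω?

Ω = 6.44

Ksp = 10^(−6.35) = 4.467×10^-7
Ω = [Ca²⁺][CO3²⁻]/Ksp = (10.2×10^-3)(0.282×10^-3) / 4.467×10^-7 = 6.44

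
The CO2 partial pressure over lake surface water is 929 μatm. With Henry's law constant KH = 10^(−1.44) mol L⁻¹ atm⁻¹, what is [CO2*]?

KH = 10^(−1.44) = 3.631×10^-2 mol L⁻¹ atm⁻¹
[CO2*] = KH · pCO2 = 3.631×10^-2 × 929×10^-6 atm = 3.37×10^-5 mol/L

[CO2*] = 33.7 μmol/L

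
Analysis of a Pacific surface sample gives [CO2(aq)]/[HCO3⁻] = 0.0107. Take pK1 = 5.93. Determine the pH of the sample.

pH = 7.90

From K1 = [H⁺][HCO3⁻]/[CO2(aq)]:  pH = pK1 − log₁₀([CO2(aq)]/[HCO3⁻])
log₁₀(0.0107) = -1.971
pH = 5.93 − (-1.971) = 7.90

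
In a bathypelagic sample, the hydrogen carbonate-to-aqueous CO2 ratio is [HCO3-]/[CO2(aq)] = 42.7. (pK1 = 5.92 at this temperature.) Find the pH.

pH = 7.55

From K1 = [H⁺][HCO3-]/[CO2(aq)]:  pH = pK1 + log₁₀([HCO3-]/[CO2(aq)])
log₁₀(42.7) = +1.630
pH = 5.92 + (+1.630) = 7.55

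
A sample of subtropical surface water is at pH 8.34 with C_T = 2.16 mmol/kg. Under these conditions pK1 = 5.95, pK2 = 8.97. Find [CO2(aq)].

α₀ = 1 / (1 + K1/[H⁺] + K1K2/[H⁺]²) = 1 / (1 + 10^+2.39 + 10^+1.76)
   = 1 / (1 + 245.47 + 57.544) = 1/304.01 = 0.003289
[CO2*] = α₀ × DIC = 0.003289 × 2.16 = 0.00710 mmol/kg = 7.10 μmol/kg

[CO2*] = 7.10 μmol/kg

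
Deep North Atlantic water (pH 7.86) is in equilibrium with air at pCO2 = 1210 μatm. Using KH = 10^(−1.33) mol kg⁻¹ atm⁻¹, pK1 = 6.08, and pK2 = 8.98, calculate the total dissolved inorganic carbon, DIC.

DIC = 3.73 mmol/kg

[CO2*] = KH · pCO2 = 10^(−1.33) × 1210×10^-6 = 5.660×10^-5 mol/kg
α₀ = 1/(1 + K1/[H⁺] + K1K2/[H⁺]²) = 1/(1 + 10^+1.78 + 10^+0.66) = 0.01519
DIC = [CO2*]/α₀ = 5.660×10^-5 / 0.01519 = 3.73 mmol/kg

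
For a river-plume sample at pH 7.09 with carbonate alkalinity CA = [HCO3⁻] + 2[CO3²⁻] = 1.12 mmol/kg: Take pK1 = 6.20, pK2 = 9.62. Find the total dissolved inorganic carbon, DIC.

CA = [HCO3⁻] + 2[CO3²⁻] = (α₁ + 2α₂)·DIC
At pH 7.09: [H⁺]/K1 = 10^-0.89 = 0.12882, K2/[H⁺] = 10^-2.53 = 0.0029512
α₁ = 1/(1 + 0.12882 + 0.0029512) = 1/1.1318 = 0.8836; α₂ = α₁·K2/[H⁺] = 0.002608
α₁ + 2α₂ = 0.8888
DIC = CA / (α₁ + 2α₂) = 1.12 / 0.8888 = 1.26 mmol/kg

DIC = 1.26 mmol/kg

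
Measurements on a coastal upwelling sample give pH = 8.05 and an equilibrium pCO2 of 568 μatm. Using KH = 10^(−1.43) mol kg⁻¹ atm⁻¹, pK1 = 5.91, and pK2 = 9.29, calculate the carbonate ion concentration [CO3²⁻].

[CO3²⁻] = 0.168 mmol/kg

[CO2*] = KH · pCO2 = 10^(−1.43) × 568×10^-6 = 2.110×10^-5 mol/kg
α₀ = 1/(1 + K1/[H⁺] + K1K2/[H⁺]²) = 1/(1 + 10^+2.14 + 10^+0.90) = 0.006804
DIC = [CO2*]/α₀ = 2.110×10^-5 / 0.006804 = 3.102 mmol/kg
[CO3²⁻] = α₂·DIC; α₂ = 0.05404, so [CO3²⁻] = 0.05404 × 3.102 = 0.168 mmol/kg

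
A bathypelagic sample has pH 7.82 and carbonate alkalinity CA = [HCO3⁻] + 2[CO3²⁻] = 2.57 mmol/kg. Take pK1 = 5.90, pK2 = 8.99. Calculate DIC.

CA = [HCO3⁻] + 2[CO3²⁻] = (α₁ + 2α₂)·DIC
At pH 7.82: [H⁺]/K1 = 10^-1.92 = 0.012023, K2/[H⁺] = 10^-1.17 = 0.067608
α₁ = 1/(1 + 0.012023 + 0.067608) = 1/1.0796 = 0.9262; α₂ = α₁·K2/[H⁺] = 0.06262
α₁ + 2α₂ = 1.0515
DIC = CA / (α₁ + 2α₂) = 2.57 / 1.0515 = 2.44 mmol/kg

DIC = 2.44 mmol/kg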